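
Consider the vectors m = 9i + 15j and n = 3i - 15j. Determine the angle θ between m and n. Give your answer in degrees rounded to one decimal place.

m · n = 9·3 + 15·(-15) = 27 - 225 = -198
|m|² = 81 + 225 = 306,  |m| = √306 ≈ 17.492856
|n|² = 9 + 225 = 234,  |n| = √234 ≈ 15.297059
cos θ = -198 / (17.492856 · 15.297059) ≈ -0.73994
θ = arccos(-0.73994) ≈ 137.7°

137.7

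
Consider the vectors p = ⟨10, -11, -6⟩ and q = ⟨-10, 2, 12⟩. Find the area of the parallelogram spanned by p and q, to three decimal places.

i: (-11)·12 - (-6)·2 = -132 - (-12) = -120
j: (-6)·(-10) - 10·12 = 60 - 120 = -60
k: 10·2 - (-11)·(-10) = 20 - 110 = -90
p × q = (-120, -60, -90)
|p × q| = √((-120)² + (-60)² + (-90)²) = √26100 ≈ 161.5549

161.555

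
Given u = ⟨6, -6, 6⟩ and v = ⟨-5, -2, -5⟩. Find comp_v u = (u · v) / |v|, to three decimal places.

-6.532

u · v = 6·(-5) + (-6)·(-2) + 6·(-5) = -30 + 12 - 30 = -48
|v| = √(25 + 4 + 25) = √54 ≈ 7.3485
comp_v u = -48 / √54 ≈ -6.532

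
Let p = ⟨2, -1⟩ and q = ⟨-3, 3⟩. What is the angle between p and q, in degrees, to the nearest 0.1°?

p · q = 2·(-3) + (-1)·3 = -6 - 3 = -9
|p|² = 4 + 1 = 5,  |p| = √5 ≈ 2.236068
|q|² = 9 + 9 = 18,  |q| = √18 ≈ 4.242641
cos θ = -9 / (2.236068 · 4.242641) ≈ -0.94868
θ = arccos(-0.94868) ≈ 161.6°

161.6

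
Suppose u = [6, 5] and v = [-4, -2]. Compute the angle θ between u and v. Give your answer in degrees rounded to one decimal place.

166.8

u · v = 6·(-4) + 5·(-2) = -24 - 10 = -34
|u|² = 36 + 25 = 61,  |u| = √61 ≈ 7.810250
|v|² = 16 + 4 = 20,  |v| = √20 ≈ 4.472136
cos θ = -34 / (7.810250 · 4.472136) ≈ -0.97342
θ = arccos(-0.97342) ≈ 166.8°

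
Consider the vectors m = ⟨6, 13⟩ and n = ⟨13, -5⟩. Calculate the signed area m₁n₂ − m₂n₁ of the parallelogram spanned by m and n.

-199

6·(-5) - 13·13 = -30 - 169 = -199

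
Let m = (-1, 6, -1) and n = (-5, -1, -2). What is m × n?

i: 6·(-2) - (-1)·(-1) = -12 - 1 = -13
j: (-1)·(-5) - (-1)·(-2) = 5 - 2 = 3
k: (-1)·(-1) - 6·(-5) = 1 - (-30) = 31
m × n = (-13, 3, 31)

(-13, 3, 31)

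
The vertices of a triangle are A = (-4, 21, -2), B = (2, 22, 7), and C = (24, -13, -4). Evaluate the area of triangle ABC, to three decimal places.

232.345

AB = (6, 1, 9),  AC = (28, -34, -2)
i: 1·(-2) - 9·(-34) = -2 - (-306) = 304
j: 9·28 - 6·(-2) = 252 - (-12) = 264
k: 6·(-34) - 1·28 = -204 - 28 = -232
AB × AC = (304, 264, -232)
|AB × AC| = √215936 ≈ 464.6891
area = ½ · 464.6891 ≈ 232.345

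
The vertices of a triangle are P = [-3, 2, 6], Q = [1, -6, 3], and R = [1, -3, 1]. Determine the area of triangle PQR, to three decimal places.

PQ = (4, -8, -3),  PR = (4, -5, -5)
i: (-8)·(-5) - (-3)·(-5) = 40 - 15 = 25
j: (-3)·4 - 4·(-5) = -12 - (-20) = 8
k: 4·(-5) - (-8)·4 = -20 - (-32) = 12
PQ × PR = (25, 8, 12)
|PQ × PR| = √833 ≈ 28.8617
area = ½ · 28.8617 ≈ 14.431

14.431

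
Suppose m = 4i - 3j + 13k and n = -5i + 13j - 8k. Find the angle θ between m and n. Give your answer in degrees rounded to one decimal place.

136.8

m · n = 4·(-5) + (-3)·13 + 13·(-8) = -20 - 39 - 104 = -163
|m|² = 16 + 9 + 169 = 194,  |m| = √194 ≈ 13.928388
|n|² = 25 + 169 + 64 = 258,  |n| = √258 ≈ 16.062378
cos θ = -163 / (13.928388 · 16.062378) ≈ -0.72858
θ = arccos(-0.72858) ≈ 136.8°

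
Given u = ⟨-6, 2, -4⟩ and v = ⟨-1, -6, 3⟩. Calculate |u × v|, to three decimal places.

i: 2·3 - (-4)·(-6) = 6 - 24 = -18
j: (-4)·(-1) - (-6)·3 = 4 - (-18) = 22
k: (-6)·(-6) - 2·(-1) = 36 - (-2) = 38
u × v = (-18, 22, 38)
|u × v| = √((-18)² + 22² + 38²) = √2252 ≈ 47.4552

47.455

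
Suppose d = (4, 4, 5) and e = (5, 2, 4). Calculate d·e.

48

d · e = 4·5 + 4·2 + 5·4 = 20 + 8 + 20 = 48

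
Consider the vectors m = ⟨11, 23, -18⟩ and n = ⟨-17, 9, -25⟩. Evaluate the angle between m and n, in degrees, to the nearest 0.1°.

m · n = 11·(-17) + 23·9 + (-18)·(-25) = -187 + 207 + 450 = 470
|m|² = 121 + 529 + 324 = 974,  |m| = √974 ≈ 31.208973
|n|² = 289 + 81 + 625 = 995,  |n| = √995 ≈ 31.543621
cos θ = 470 / (31.208973 · 31.543621) ≈ 0.47743
θ = arccos(0.47743) ≈ 61.5°

61.5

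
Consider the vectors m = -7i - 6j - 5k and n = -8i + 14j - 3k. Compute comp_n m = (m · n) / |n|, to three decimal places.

m · n = (-7)·(-8) + (-6)·14 + (-5)·(-3) = 56 - 84 + 15 = -13
|n| = √(64 + 196 + 9) = √269 ≈ 16.4012
comp_n m = -13 / √269 ≈ -0.793

-0.793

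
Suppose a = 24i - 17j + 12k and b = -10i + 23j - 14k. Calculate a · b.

-799

a · b = 24·(-10) + (-17)·23 + 12·(-14) = -240 - 391 - 168 = -799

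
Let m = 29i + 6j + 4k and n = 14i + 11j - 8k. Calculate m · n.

m · n = 29·14 + 6·11 + 4·(-8) = 406 + 66 - 32 = 440

440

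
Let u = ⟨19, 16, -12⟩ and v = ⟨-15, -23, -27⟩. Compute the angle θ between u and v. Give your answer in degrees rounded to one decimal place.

u · v = 19·(-15) + 16·(-23) + (-12)·(-27) = -285 - 368 + 324 = -329
|u|² = 361 + 256 + 144 = 761,  |u| = √761 ≈ 27.586228
|v|² = 225 + 529 + 729 = 1483,  |v| = √1483 ≈ 38.509739
cos θ = -329 / (27.586228 · 38.509739) ≈ -0.30969
θ = arccos(-0.30969) ≈ 108.0°

108.0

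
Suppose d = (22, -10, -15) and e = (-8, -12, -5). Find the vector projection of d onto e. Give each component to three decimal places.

(-0.652, -0.979, -0.408)

d · e = 22·(-8) + (-10)·(-12) + (-15)·(-5) = -176 + 120 + 75 = 19
|e|² = 64 + 144 + 25 = 233
proj_e d = (19/233) · (-8, -12, -5) ≈ (-0.652, -0.979, -0.408)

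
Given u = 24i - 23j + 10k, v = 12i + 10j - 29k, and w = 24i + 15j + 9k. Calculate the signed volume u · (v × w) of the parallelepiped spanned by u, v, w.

30492

v × w:
i: 10·9 - (-29)·15 = 90 - (-435) = 525
j: (-29)·24 - 12·9 = -696 - 108 = -804
k: 12·15 - 10·24 = 180 - 240 = -60
v × w = (525, -804, -60)
u · (v × w) = 24·525 + (-23)·(-804) + 10·(-60) = 12600 + 18492 - 600 = 30492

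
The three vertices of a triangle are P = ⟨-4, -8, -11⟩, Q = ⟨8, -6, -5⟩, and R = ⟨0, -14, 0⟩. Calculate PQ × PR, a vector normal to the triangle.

(58, -108, -80)

PQ = (12, 2, 6)
PR = (4, -6, 11)
i: 2·11 - 6·(-6) = 22 - (-36) = 58
j: 6·4 - 12·11 = 24 - 132 = -108
k: 12·(-6) - 2·4 = -72 - 8 = -80
PQ × PR = (58, -108, -80)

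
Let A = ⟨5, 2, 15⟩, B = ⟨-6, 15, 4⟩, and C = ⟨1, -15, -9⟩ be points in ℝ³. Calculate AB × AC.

AB = (-11, 13, -11)
AC = (-4, -17, -24)
i: 13·(-24) - (-11)·(-17) = -312 - 187 = -499
j: (-11)·(-4) - (-11)·(-24) = 44 - 264 = -220
k: (-11)·(-17) - 13·(-4) = 187 - (-52) = 239
AB × AC = (-499, -220, 239)

(-499, -220, 239)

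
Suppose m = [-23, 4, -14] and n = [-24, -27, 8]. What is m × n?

i: 4·8 - (-14)·(-27) = 32 - 378 = -346
j: (-14)·(-24) - (-23)·8 = 336 - (-184) = 520
k: (-23)·(-27) - 4·(-24) = 621 - (-96) = 717
m × n = (-346, 520, 717)

(-346, 520, 717)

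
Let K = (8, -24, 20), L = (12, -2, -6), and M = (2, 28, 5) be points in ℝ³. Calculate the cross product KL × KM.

(1022, 216, 340)

KL = (4, 22, -26)
KM = (-6, 52, -15)
i: 22·(-15) - (-26)·52 = -330 - (-1352) = 1022
j: (-26)·(-6) - 4·(-15) = 156 - (-60) = 216
k: 4·52 - 22·(-6) = 208 - (-132) = 340
KL × KM = (1022, 216, 340)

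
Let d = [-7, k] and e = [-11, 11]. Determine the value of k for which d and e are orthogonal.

d · e = (-7)·(-11) + k·11 = 77 + 11k
Set equal to 0: 11k = -77, so k = -7.

-7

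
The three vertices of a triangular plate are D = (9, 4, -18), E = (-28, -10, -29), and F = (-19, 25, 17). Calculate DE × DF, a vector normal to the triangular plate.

(-259, 1603, -1169)

DE = (-37, -14, -11)
DF = (-28, 21, 35)
i: (-14)·35 - (-11)·21 = -490 - (-231) = -259
j: (-11)·(-28) - (-37)·35 = 308 - (-1295) = 1603
k: (-37)·21 - (-14)·(-28) = -777 - 392 = -1169
DE × DF = (-259, 1603, -1169)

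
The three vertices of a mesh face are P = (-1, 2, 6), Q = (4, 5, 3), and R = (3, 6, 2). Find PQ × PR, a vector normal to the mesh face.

PQ = (5, 3, -3)
PR = (4, 4, -4)
i: 3·(-4) - (-3)·4 = -12 - (-12) = 0
j: (-3)·4 - 5·(-4) = -12 - (-20) = 8
k: 5·4 - 3·4 = 20 - 12 = 8
PQ × PR = (0, 8, 8)

(0, 8, 8)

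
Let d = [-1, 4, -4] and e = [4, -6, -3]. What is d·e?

d · e = (-1)·4 + 4·(-6) + (-4)·(-3) = -4 - 24 + 12 = -16

-16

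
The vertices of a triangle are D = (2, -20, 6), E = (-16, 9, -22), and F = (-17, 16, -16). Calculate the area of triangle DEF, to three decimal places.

DE = (-18, 29, -28),  DF = (-19, 36, -22)
i: 29·(-22) - (-28)·36 = -638 - (-1008) = 370
j: (-28)·(-19) - (-18)·(-22) = 532 - 396 = 136
k: (-18)·36 - 29·(-19) = -648 - (-551) = -97
DE × DF = (370, 136, -97)
|DE × DF| = √164805 ≈ 405.9618
area = ½ · 405.9618 ≈ 202.981

202.981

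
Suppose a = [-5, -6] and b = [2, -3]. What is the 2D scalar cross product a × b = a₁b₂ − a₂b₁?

27

(-5)·(-3) - (-6)·2 = 15 - (-12) = 27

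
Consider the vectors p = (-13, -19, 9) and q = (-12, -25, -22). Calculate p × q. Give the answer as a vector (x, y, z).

(643, -394, 97)

i: (-19)·(-22) - 9·(-25) = 418 - (-225) = 643
j: 9·(-12) - (-13)·(-22) = -108 - 286 = -394
k: (-13)·(-25) - (-19)·(-12) = 325 - 228 = 97
p × q = (643, -394, 97)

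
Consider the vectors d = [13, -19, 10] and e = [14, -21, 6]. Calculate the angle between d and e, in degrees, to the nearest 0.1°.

10.1

d · e = 13·14 + (-19)·(-21) + 10·6 = 182 + 399 + 60 = 641
|d|² = 169 + 361 + 100 = 630,  |d| = √630 ≈ 25.099801
|e|² = 196 + 441 + 36 = 673,  |e| = √673 ≈ 25.942244
cos θ = 641 / (25.099801 · 25.942244) ≈ 0.98442
θ = arccos(0.98442) ≈ 10.1°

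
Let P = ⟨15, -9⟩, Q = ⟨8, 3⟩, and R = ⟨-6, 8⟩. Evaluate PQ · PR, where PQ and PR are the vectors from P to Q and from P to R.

PQ = Q − P = (-7, 12)
PR = R − P = (-21, 17)
PQ · PR = (-7)·(-21) + 12·17 = 147 + 204 = 351

351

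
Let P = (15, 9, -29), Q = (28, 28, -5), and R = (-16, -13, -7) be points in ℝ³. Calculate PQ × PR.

(946, -1030, 303)

PQ = (13, 19, 24)
PR = (-31, -22, 22)
i: 19·22 - 24·(-22) = 418 - (-528) = 946
j: 24·(-31) - 13·22 = -744 - 286 = -1030
k: 13·(-22) - 19·(-31) = -286 - (-589) = 303
PQ × PR = (946, -1030, 303)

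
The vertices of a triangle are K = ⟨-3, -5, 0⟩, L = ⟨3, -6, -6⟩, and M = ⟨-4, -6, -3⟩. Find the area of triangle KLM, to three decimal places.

12.590

KL = (6, -1, -6),  KM = (-1, -1, -3)
i: (-1)·(-3) - (-6)·(-1) = 3 - 6 = -3
j: (-6)·(-1) - 6·(-3) = 6 - (-18) = 24
k: 6·(-1) - (-1)·(-1) = -6 - 1 = -7
KL × KM = (-3, 24, -7)
|KL × KM| = √634 ≈ 25.1794
area = ½ · 25.1794 ≈ 12.590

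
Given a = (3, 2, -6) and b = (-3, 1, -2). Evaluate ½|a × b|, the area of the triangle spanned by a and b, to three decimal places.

12.855

i: 2·(-2) - (-6)·1 = -4 - (-6) = 2
j: (-6)·(-3) - 3·(-2) = 18 - (-6) = 24
k: 3·1 - 2·(-3) = 3 - (-6) = 9
a × b = (2, 24, 9)
|a × b| = √(2² + 24² + 9²) = √661 ≈ 25.7099
area = ½ · 25.7099 ≈ 12.855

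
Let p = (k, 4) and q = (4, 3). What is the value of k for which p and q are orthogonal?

-3

p · q = k·4 + 4·3 = 12 + 4k
Set equal to 0: 4k = -12, so k = -3.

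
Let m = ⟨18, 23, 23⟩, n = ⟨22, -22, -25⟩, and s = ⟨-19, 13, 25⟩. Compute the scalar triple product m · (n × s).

n × s:
i: (-22)·25 - (-25)·13 = -550 - (-325) = -225
j: (-25)·(-19) - 22·25 = 475 - 550 = -75
k: 22·13 - (-22)·(-19) = 286 - 418 = -132
n × s = (-225, -75, -132)
m · (n × s) = 18·(-225) + 23·(-75) + 23·(-132) = -4050 - 1725 - 3036 = -8811

-8811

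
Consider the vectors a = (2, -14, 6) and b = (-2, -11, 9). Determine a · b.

204

a · b = 2·(-2) + (-14)·(-11) + 6·9 = -4 + 154 + 54 = 204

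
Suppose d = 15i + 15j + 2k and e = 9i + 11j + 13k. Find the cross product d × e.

i: 15·13 - 2·11 = 195 - 22 = 173
j: 2·9 - 15·13 = 18 - 195 = -177
k: 15·11 - 15·9 = 165 - 135 = 30
d × e = (173, -177, 30)

(173, -177, 30)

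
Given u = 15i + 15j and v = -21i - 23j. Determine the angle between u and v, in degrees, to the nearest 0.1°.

u · v = 15·(-21) + 15·(-23) = -315 - 345 = -660
|u|² = 225 + 225 = 450,  |u| = √450 ≈ 21.213203
|v|² = 441 + 529 = 970,  |v| = √970 ≈ 31.144823
cos θ = -660 / (21.213203 · 31.144823) ≈ -0.99897
θ = arccos(-0.99897) ≈ 177.4°

177.4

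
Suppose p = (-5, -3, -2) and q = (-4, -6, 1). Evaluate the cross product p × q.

i: (-3)·1 - (-2)·(-6) = -3 - 12 = -15
j: (-2)·(-4) - (-5)·1 = 8 - (-5) = 13
k: (-5)·(-6) - (-3)·(-4) = 30 - 12 = 18
p × q = (-15, 13, 18)

(-15, 13, 18)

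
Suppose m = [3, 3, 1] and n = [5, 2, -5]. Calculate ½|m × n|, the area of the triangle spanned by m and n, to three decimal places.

13.874

i: 3·(-5) - 1·2 = -15 - 2 = -17
j: 1·5 - 3·(-5) = 5 - (-15) = 20
k: 3·2 - 3·5 = 6 - 15 = -9
m × n = (-17, 20, -9)
|m × n| = √((-17)² + 20² + (-9)²) = √770 ≈ 27.7489
area = ½ · 27.7489 ≈ 13.874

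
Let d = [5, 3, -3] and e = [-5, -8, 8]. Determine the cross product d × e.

i: 3·8 - (-3)·(-8) = 24 - 24 = 0
j: (-3)·(-5) - 5·8 = 15 - 40 = -25
k: 5·(-8) - 3·(-5) = -40 - (-15) = -25
d × e = (0, -25, -25)

(0, -25, -25)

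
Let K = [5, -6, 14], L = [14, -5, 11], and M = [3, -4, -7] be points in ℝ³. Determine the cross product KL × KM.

(-15, 195, 20)

KL = (9, 1, -3)
KM = (-2, 2, -21)
i: 1·(-21) - (-3)·2 = -21 - (-6) = -15
j: (-3)·(-2) - 9·(-21) = 6 - (-189) = 195
k: 9·2 - 1·(-2) = 18 - (-2) = 20
KL × KM = (-15, 195, 20)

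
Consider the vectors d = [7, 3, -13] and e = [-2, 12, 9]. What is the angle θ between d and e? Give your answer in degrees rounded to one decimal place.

114.6

d · e = 7·(-2) + 3·12 + (-13)·9 = -14 + 36 - 117 = -95
|d|² = 49 + 9 + 169 = 227,  |d| = √227 ≈ 15.066519
|e|² = 4 + 144 + 81 = 229,  |e| = √229 ≈ 15.132746
cos θ = -95 / (15.066519 · 15.132746) ≈ -0.41667
θ = arccos(-0.41667) ≈ 114.6°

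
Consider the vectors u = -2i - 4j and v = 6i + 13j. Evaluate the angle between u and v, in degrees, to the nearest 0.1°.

178.2

u · v = (-2)·6 + (-4)·13 = -12 - 52 = -64
|u|² = 4 + 16 = 20,  |u| = √20 ≈ 4.472136
|v|² = 36 + 169 = 205,  |v| = √205 ≈ 14.317821
cos θ = -64 / (4.472136 · 14.317821) ≈ -0.99951
θ = arccos(-0.99951) ≈ 178.2°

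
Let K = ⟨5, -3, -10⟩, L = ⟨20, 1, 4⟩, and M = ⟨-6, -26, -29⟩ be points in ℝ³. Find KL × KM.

KL = (15, 4, 14)
KM = (-11, -23, -19)
i: 4·(-19) - 14·(-23) = -76 - (-322) = 246
j: 14·(-11) - 15·(-19) = -154 - (-285) = 131
k: 15·(-23) - 4·(-11) = -345 - (-44) = -301
KL × KM = (246, 131, -301)

(246, 131, -301)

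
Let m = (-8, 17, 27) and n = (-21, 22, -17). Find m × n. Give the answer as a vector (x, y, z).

(-883, -703, 181)

i: 17·(-17) - 27·22 = -289 - 594 = -883
j: 27·(-21) - (-8)·(-17) = -567 - 136 = -703
k: (-8)·22 - 17·(-21) = -176 - (-357) = 181
m × n = (-883, -703, 181)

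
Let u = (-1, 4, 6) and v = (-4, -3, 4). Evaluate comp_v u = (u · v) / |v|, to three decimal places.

u · v = (-1)·(-4) + 4·(-3) + 6·4 = 4 - 12 + 24 = 16
|v| = √(16 + 9 + 16) = √41 ≈ 6.4031
comp_v u = 16 / √41 ≈ 2.499

2.499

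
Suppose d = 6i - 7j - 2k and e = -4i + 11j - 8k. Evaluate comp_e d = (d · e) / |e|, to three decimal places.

d · e = 6·(-4) + (-7)·11 + (-2)·(-8) = -24 - 77 + 16 = -85
|e| = √(16 + 121 + 64) = √201 ≈ 14.1774
comp_e d = -85 / √201 ≈ -5.995

-5.995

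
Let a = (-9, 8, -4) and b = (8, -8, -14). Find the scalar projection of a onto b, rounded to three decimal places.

a · b = (-9)·8 + 8·(-8) + (-4)·(-14) = -72 - 64 + 56 = -80
|b| = √(64 + 64 + 196) = √324 ≈ 18.0000
comp_b a = -80 / √324 ≈ -4.444

-4.444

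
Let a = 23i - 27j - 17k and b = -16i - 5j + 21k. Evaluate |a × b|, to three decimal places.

876.832

i: (-27)·21 - (-17)·(-5) = -567 - 85 = -652
j: (-17)·(-16) - 23·21 = 272 - 483 = -211
k: 23·(-5) - (-27)·(-16) = -115 - 432 = -547
a × b = (-652, -211, -547)
|a × b| = √((-652)² + (-211)² + (-547)²) = √768834 ≈ 876.8318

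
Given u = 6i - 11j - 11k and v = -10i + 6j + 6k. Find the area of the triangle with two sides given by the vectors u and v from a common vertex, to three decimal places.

52.326

i: (-11)·6 - (-11)·6 = -66 - (-66) = 0
j: (-11)·(-10) - 6·6 = 110 - 36 = 74
k: 6·6 - (-11)·(-10) = 36 - 110 = -74
u × v = (0, 74, -74)
|u × v| = √(0² + 74² + (-74)²) = √10952 ≈ 104.6518
area = ½ · 104.6518 ≈ 52.326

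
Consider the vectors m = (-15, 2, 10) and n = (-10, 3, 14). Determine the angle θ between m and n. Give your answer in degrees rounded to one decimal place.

m · n = (-15)·(-10) + 2·3 + 10·14 = 150 + 6 + 140 = 296
|m|² = 225 + 4 + 100 = 329,  |m| = √329 ≈ 18.138357
|n|² = 100 + 9 + 196 = 305,  |n| = √305 ≈ 17.464249
cos θ = 296 / (18.138357 · 17.464249) ≈ 0.93442
θ = arccos(0.93442) ≈ 20.9°

20.9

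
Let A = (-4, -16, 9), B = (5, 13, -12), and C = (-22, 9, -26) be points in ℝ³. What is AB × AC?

(-490, 693, 747)

AB = (9, 29, -21)
AC = (-18, 25, -35)
i: 29·(-35) - (-21)·25 = -1015 - (-525) = -490
j: (-21)·(-18) - 9·(-35) = 378 - (-315) = 693
k: 9·25 - 29·(-18) = 225 - (-522) = 747
AB × AC = (-490, 693, 747)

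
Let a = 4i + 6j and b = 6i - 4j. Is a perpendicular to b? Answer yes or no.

a · b = 4·6 + 6·(-4) = 24 - 24 = 0
Zero, so the vectors are orthogonal.

yes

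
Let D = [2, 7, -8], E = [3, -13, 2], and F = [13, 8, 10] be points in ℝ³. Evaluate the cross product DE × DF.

DE = (1, -20, 10)
DF = (11, 1, 18)
i: (-20)·18 - 10·1 = -360 - 10 = -370
j: 10·11 - 1·18 = 110 - 18 = 92
k: 1·1 - (-20)·11 = 1 - (-220) = 221
DE × DF = (-370, 92, 221)

(-370, 92, 221)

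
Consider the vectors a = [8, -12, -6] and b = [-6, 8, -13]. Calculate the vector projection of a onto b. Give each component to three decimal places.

(1.472, -1.963, 3.190)

a · b = 8·(-6) + (-12)·8 + (-6)·(-13) = -48 - 96 + 78 = -66
|b|² = 36 + 64 + 169 = 269
proj_b a = (-66/269) · (-6, 8, -13) ≈ (1.472, -1.963, 3.190)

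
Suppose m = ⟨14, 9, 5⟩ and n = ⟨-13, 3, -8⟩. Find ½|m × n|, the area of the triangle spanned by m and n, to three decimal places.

i: 9·(-8) - 5·3 = -72 - 15 = -87
j: 5·(-13) - 14·(-8) = -65 - (-112) = 47
k: 14·3 - 9·(-13) = 42 - (-117) = 159
m × n = (-87, 47, 159)
|m × n| = √((-87)² + 47² + 159²) = √35059 ≈ 187.2405
area = ½ · 187.2405 ≈ 93.620

93.620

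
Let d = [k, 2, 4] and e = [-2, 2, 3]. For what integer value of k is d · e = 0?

d · e = k·(-2) + 2·2 + 4·3 = 16 - 2k
Set equal to 0: -2k = -16, so k = 8.

8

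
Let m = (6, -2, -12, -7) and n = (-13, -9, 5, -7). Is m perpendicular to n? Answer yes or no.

no

m · n = 6·(-13) + (-2)·(-9) + (-12)·5 + (-7)·(-7) = -78 + 18 - 60 + 49 = -71
Nonzero, so the vectors are not orthogonal.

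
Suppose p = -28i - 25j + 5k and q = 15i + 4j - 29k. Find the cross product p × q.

(705, -737, 263)

i: (-25)·(-29) - 5·4 = 725 - 20 = 705
j: 5·15 - (-28)·(-29) = 75 - 812 = -737
k: (-28)·4 - (-25)·15 = -112 - (-375) = 263
p × q = (705, -737, 263)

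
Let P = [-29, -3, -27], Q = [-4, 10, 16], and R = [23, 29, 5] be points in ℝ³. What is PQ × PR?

(-960, 1436, 124)

PQ = (25, 13, 43)
PR = (52, 32, 32)
i: 13·32 - 43·32 = 416 - 1376 = -960
j: 43·52 - 25·32 = 2236 - 800 = 1436
k: 25·32 - 13·52 = 800 - 676 = 124
PQ × PR = (-960, 1436, 124)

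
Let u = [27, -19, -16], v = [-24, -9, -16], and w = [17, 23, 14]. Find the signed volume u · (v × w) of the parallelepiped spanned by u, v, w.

v × w:
i: (-9)·14 - (-16)·23 = -126 - (-368) = 242
j: (-16)·17 - (-24)·14 = -272 - (-336) = 64
k: (-24)·23 - (-9)·17 = -552 - (-153) = -399
v × w = (242, 64, -399)
u · (v × w) = 27·242 + (-19)·64 + (-16)·(-399) = 6534 - 1216 + 6384 = 11702

11702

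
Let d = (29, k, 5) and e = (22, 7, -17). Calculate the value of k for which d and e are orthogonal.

d · e = 29·22 + k·7 + 5·(-17) = 553 + 7k
Set equal to 0: 7k = -553, so k = -79.

-79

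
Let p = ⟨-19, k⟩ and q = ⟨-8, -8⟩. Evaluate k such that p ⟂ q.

19

p · q = (-19)·(-8) + k·(-8) = 152 - 8k
Set equal to 0: -8k = -152, so k = 19.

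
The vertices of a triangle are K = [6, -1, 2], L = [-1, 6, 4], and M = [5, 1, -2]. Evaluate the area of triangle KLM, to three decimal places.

22.209

KL = (-7, 7, 2),  KM = (-1, 2, -4)
i: 7·(-4) - 2·2 = -28 - 4 = -32
j: 2·(-1) - (-7)·(-4) = -2 - 28 = -30
k: (-7)·2 - 7·(-1) = -14 - (-7) = -7
KL × KM = (-32, -30, -7)
|KL × KM| = √1973 ≈ 44.4185
area = ½ · 44.4185 ≈ 22.209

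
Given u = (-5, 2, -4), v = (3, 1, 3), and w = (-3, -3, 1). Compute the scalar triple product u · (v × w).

v × w:
i: 1·1 - 3·(-3) = 1 - (-9) = 10
j: 3·(-3) - 3·1 = -9 - 3 = -12
k: 3·(-3) - 1·(-3) = -9 - (-3) = -6
v × w = (10, -12, -6)
u · (v × w) = (-5)·10 + 2·(-12) + (-4)·(-6) = -50 - 24 + 24 = -50

-50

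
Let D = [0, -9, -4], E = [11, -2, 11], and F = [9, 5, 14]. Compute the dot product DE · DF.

467

DE = E − D = (11, 7, 15)
DF = F − D = (9, 14, 18)
DE · DF = 11·9 + 7·14 + 15·18 = 99 + 98 + 270 = 467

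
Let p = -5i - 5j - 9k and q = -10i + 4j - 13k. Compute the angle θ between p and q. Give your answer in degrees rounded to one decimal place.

p · q = (-5)·(-10) + (-5)·4 + (-9)·(-13) = 50 - 20 + 117 = 147
|p|² = 25 + 25 + 81 = 131,  |p| = √131 ≈ 11.445523
|q|² = 100 + 16 + 169 = 285,  |q| = √285 ≈ 16.881943
cos θ = 147 / (11.445523 · 16.881943) ≈ 0.76078
θ = arccos(0.76078) ≈ 40.5°

40.5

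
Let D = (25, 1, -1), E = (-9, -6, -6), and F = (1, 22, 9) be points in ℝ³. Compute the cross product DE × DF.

DE = (-34, -7, -5)
DF = (-24, 21, 10)
i: (-7)·10 - (-5)·21 = -70 - (-105) = 35
j: (-5)·(-24) - (-34)·10 = 120 - (-340) = 460
k: (-34)·21 - (-7)·(-24) = -714 - 168 = -882
DE × DF = (35, 460, -882)

(35, 460, -882)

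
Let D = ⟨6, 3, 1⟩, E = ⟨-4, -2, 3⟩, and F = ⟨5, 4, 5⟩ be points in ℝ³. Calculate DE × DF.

(-22, 38, -15)

DE = (-10, -5, 2)
DF = (-1, 1, 4)
i: (-5)·4 - 2·1 = -20 - 2 = -22
j: 2·(-1) - (-10)·4 = -2 - (-40) = 38
k: (-10)·1 - (-5)·(-1) = -10 - 5 = -15
DE × DF = (-22, 38, -15)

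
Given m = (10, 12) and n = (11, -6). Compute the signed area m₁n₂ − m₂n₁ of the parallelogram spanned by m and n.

10·(-6) - 12·11 = -60 - 132 = -192

-192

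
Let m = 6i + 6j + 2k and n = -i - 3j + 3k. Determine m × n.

i: 6·3 - 2·(-3) = 18 - (-6) = 24
j: 2·(-1) - 6·3 = -2 - 18 = -20
k: 6·(-3) - 6·(-1) = -18 - (-6) = -12
m × n = (24, -20, -12)

(24, -20, -12)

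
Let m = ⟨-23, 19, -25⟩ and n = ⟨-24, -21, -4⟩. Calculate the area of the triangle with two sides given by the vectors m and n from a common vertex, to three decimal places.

612.574

i: 19·(-4) - (-25)·(-21) = -76 - 525 = -601
j: (-25)·(-24) - (-23)·(-4) = 600 - 92 = 508
k: (-23)·(-21) - 19·(-24) = 483 - (-456) = 939
m × n = (-601, 508, 939)
|m × n| = √((-601)² + 508² + 939²) = √1500986 ≈ 1225.1473
area = ½ · 1225.1473 ≈ 612.574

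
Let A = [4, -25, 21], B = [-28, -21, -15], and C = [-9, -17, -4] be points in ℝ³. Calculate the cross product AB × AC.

AB = (-32, 4, -36)
AC = (-13, 8, -25)
i: 4·(-25) - (-36)·8 = -100 - (-288) = 188
j: (-36)·(-13) - (-32)·(-25) = 468 - 800 = -332
k: (-32)·8 - 4·(-13) = -256 - (-52) = -204
AB × AC = (188, -332, -204)

(188, -332, -204)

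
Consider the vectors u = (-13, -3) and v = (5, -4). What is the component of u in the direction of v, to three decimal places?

u · v = (-13)·5 + (-3)·(-4) = -65 + 12 = -53
|v| = √(25 + 16) = √41 ≈ 6.4031
comp_v u = -53 / √41 ≈ -8.277

-8.277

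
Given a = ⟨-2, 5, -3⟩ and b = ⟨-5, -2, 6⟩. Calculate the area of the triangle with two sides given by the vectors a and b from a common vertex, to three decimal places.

i: 5·6 - (-3)·(-2) = 30 - 6 = 24
j: (-3)·(-5) - (-2)·6 = 15 - (-12) = 27
k: (-2)·(-2) - 5·(-5) = 4 - (-25) = 29
a × b = (24, 27, 29)
|a × b| = √(24² + 27² + 29²) = √2146 ≈ 46.3249
area = ½ · 46.3249 ≈ 23.162

23.162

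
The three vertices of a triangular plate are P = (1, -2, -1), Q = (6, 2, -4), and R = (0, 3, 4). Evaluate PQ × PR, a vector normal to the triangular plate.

(35, -22, 29)

PQ = (5, 4, -3)
PR = (-1, 5, 5)
i: 4·5 - (-3)·5 = 20 - (-15) = 35
j: (-3)·(-1) - 5·5 = 3 - 25 = -22
k: 5·5 - 4·(-1) = 25 - (-4) = 29
PQ × PR = (35, -22, 29)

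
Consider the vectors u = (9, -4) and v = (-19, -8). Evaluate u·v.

u · v = 9·(-19) + (-4)·(-8) = -171 + 32 = -139

-139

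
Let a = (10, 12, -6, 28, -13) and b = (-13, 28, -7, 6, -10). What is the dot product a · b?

a · b = 10·(-13) + 12·28 + (-6)·(-7) + 28·6 + (-13)·(-10) = -130 + 336 + 42 + 168 + 130 = 546

546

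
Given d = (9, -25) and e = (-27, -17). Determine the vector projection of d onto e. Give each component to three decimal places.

(-4.827, -3.039)

d · e = 9·(-27) + (-25)·(-17) = -243 + 425 = 182
|e|² = 729 + 289 = 1018
proj_e d = (182/1018) · (-27, -17) ≈ (-4.827, -3.039)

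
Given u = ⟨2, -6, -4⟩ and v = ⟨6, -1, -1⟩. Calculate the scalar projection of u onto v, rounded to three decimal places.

3.569

u · v = 2·6 + (-6)·(-1) + (-4)·(-1) = 12 + 6 + 4 = 22
|v| = √(36 + 1 + 1) = √38 ≈ 6.1644
comp_v u = 22 / √38 ≈ 3.569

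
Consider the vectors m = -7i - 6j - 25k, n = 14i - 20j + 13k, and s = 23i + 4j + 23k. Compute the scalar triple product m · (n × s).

n × s:
i: (-20)·23 - 13·4 = -460 - 52 = -512
j: 13·23 - 14·23 = 299 - 322 = -23
k: 14·4 - (-20)·23 = 56 - (-460) = 516
n × s = (-512, -23, 516)
m · (n × s) = (-7)·(-512) + (-6)·(-23) + (-25)·516 = 3584 + 138 - 12900 = -9178

-9178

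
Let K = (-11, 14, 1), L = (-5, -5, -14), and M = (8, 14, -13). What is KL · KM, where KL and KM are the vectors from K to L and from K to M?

KL = L − K = (6, -19, -15)
KM = M − K = (19, 0, -14)
KL · KM = 6·19 + (-19)·0 + (-15)·(-14) = 114 + 0 + 210 = 324

324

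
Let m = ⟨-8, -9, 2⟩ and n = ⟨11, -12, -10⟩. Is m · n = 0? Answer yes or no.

m · n = (-8)·11 + (-9)·(-12) + 2·(-10) = -88 + 108 - 20 = 0
Zero, so the vectors are orthogonal.

yes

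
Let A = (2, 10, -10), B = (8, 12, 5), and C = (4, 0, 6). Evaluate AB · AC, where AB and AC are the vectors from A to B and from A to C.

AB = B − A = (6, 2, 15)
AC = C − A = (2, -10, 16)
AB · AC = 6·2 + 2·(-10) + 15·16 = 12 - 20 + 240 = 232

232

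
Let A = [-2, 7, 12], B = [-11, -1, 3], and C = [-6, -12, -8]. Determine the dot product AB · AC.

AB = B − A = (-9, -8, -9)
AC = C − A = (-4, -19, -20)
AB · AC = (-9)·(-4) + (-8)·(-19) + (-9)·(-20) = 36 + 152 + 180 = 368

368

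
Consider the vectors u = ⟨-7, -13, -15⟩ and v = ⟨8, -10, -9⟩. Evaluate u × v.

i: (-13)·(-9) - (-15)·(-10) = 117 - 150 = -33
j: (-15)·8 - (-7)·(-9) = -120 - 63 = -183
k: (-7)·(-10) - (-13)·8 = 70 - (-104) = 174
u × v = (-33, -183, 174)

(-33, -183, 174)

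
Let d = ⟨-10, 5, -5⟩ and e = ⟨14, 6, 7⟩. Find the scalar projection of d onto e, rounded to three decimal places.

d · e = (-10)·14 + 5·6 + (-5)·7 = -140 + 30 - 35 = -145
|e| = √(196 + 36 + 49) = √281 ≈ 16.7631
comp_e d = -145 / √281 ≈ -8.650

-8.650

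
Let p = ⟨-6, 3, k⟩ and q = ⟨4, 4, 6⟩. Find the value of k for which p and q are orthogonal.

p · q = (-6)·4 + 3·4 + k·6 = -12 + 6k
Set equal to 0: 6k = 12, so k = 2.

2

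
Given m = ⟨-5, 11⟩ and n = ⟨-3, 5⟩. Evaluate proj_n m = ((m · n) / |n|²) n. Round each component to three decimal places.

(-6.176, 10.294)

m · n = (-5)·(-3) + 11·5 = 15 + 55 = 70
|n|² = 9 + 25 = 34
proj_n m = (70/34) · (-3, 5) ≈ (-6.176, 10.294)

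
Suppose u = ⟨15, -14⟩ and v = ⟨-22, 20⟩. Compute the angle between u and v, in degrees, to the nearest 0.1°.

u · v = 15·(-22) + (-14)·20 = -330 - 280 = -610
|u|² = 225 + 196 = 421,  |u| = √421 ≈ 20.518285
|v|² = 484 + 400 = 884,  |v| = √884 ≈ 29.732137
cos θ = -610 / (20.518285 · 29.732137) ≈ -0.99991
θ = arccos(-0.99991) ≈ 179.2°

179.2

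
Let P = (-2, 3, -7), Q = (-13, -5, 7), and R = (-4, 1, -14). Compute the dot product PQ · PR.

-60

PQ = Q − P = (-11, -8, 14)
PR = R − P = (-2, -2, -7)
PQ · PR = (-11)·(-2) + (-8)·(-2) + 14·(-7) = 22 + 16 - 98 = -60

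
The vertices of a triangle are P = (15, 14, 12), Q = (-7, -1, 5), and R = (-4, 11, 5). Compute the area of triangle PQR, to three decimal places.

117.748

PQ = (-22, -15, -7),  PR = (-19, -3, -7)
i: (-15)·(-7) - (-7)·(-3) = 105 - 21 = 84
j: (-7)·(-19) - (-22)·(-7) = 133 - 154 = -21
k: (-22)·(-3) - (-15)·(-19) = 66 - 285 = -219
PQ × PR = (84, -21, -219)
|PQ × PR| = √55458 ≈ 235.4952
area = ½ · 235.4952 ≈ 117.748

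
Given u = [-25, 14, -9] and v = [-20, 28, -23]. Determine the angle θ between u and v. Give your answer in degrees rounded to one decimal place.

27.9

u · v = (-25)·(-20) + 14·28 + (-9)·(-23) = 500 + 392 + 207 = 1099
|u|² = 625 + 196 + 81 = 902,  |u| = √902 ≈ 30.033315
|v|² = 400 + 784 + 529 = 1713,  |v| = √1713 ≈ 41.388404
cos θ = 1099 / (30.033315 · 41.388404) ≈ 0.88413
θ = arccos(0.88413) ≈ 27.9°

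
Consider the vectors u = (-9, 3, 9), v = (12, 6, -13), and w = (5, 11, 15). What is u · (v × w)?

-1914

v × w:
i: 6·15 - (-13)·11 = 90 - (-143) = 233
j: (-13)·5 - 12·15 = -65 - 180 = -245
k: 12·11 - 6·5 = 132 - 30 = 102
v × w = (233, -245, 102)
u · (v × w) = (-9)·233 + 3·(-245) + 9·102 = -2097 - 735 + 918 = -1914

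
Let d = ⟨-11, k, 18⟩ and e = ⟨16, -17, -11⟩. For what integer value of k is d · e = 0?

-22

d · e = (-11)·16 + k·(-17) + 18·(-11) = -374 - 17k
Set equal to 0: -17k = 374, so k = -22.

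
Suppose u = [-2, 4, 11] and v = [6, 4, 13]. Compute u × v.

i: 4·13 - 11·4 = 52 - 44 = 8
j: 11·6 - (-2)·13 = 66 - (-26) = 92
k: (-2)·4 - 4·6 = -8 - 24 = -32
u × v = (8, 92, -32)

(8, 92, -32)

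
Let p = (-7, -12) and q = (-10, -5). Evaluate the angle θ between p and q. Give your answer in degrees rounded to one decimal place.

33.2

p · q = (-7)·(-10) + (-12)·(-5) = 70 + 60 = 130
|p|² = 49 + 144 = 193,  |p| = √193 ≈ 13.892444
|q|² = 100 + 25 = 125,  |q| = √125 ≈ 11.180340
cos θ = 130 / (13.892444 · 11.180340) ≈ 0.83697
θ = arccos(0.83697) ≈ 33.2°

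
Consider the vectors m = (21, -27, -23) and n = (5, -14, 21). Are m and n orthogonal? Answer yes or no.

yes

m · n = 21·5 + (-27)·(-14) + (-23)·21 = 105 + 378 - 483 = 0
Zero, so the vectors are orthogonal.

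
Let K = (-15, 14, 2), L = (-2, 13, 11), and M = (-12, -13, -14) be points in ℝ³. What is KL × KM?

(259, 235, -348)

KL = (13, -1, 9)
KM = (3, -27, -16)
i: (-1)·(-16) - 9·(-27) = 16 - (-243) = 259
j: 9·3 - 13·(-16) = 27 - (-208) = 235
k: 13·(-27) - (-1)·3 = -351 - (-3) = -348
KL × KM = (259, 235, -348)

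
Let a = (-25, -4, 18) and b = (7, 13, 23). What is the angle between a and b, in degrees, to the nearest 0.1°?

a · b = (-25)·7 + (-4)·13 + 18·23 = -175 - 52 + 414 = 187
|a|² = 625 + 16 + 324 = 965,  |a| = √965 ≈ 31.064449
|b|² = 49 + 169 + 529 = 747,  |b| = √747 ≈ 27.331301
cos θ = 187 / (31.064449 · 27.331301) ≈ 0.22025
θ = arccos(0.22025) ≈ 77.3°

77.3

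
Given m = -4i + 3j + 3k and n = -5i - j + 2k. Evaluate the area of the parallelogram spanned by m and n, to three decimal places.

i: 3·2 - 3·(-1) = 6 - (-3) = 9
j: 3·(-5) - (-4)·2 = -15 - (-8) = -7
k: (-4)·(-1) - 3·(-5) = 4 - (-15) = 19
m × n = (9, -7, 19)
|m × n| = √(9² + (-7)² + 19²) = √491 ≈ 22.1585

22.159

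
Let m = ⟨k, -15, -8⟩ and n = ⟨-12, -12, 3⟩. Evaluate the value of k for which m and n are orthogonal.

13

m · n = k·(-12) + (-15)·(-12) + (-8)·3 = 156 - 12k
Set equal to 0: -12k = -156, so k = 13.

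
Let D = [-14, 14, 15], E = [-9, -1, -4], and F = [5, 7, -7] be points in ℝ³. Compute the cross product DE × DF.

(197, -251, 250)

DE = (5, -15, -19)
DF = (19, -7, -22)
i: (-15)·(-22) - (-19)·(-7) = 330 - 133 = 197
j: (-19)·19 - 5·(-22) = -361 - (-110) = -251
k: 5·(-7) - (-15)·19 = -35 - (-285) = 250
DE × DF = (197, -251, 250)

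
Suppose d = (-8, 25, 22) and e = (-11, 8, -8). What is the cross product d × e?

(-376, -306, 211)

i: 25·(-8) - 22·8 = -200 - 176 = -376
j: 22·(-11) - (-8)·(-8) = -242 - 64 = -306
k: (-8)·8 - 25·(-11) = -64 - (-275) = 211
d × e = (-376, -306, 211)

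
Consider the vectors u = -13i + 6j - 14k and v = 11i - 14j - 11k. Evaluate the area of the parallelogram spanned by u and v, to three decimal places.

412.685

i: 6·(-11) - (-14)·(-14) = -66 - 196 = -262
j: (-14)·11 - (-13)·(-11) = -154 - 143 = -297
k: (-13)·(-14) - 6·11 = 182 - 66 = 116
u × v = (-262, -297, 116)
|u × v| = √((-262)² + (-297)² + 116²) = √170309 ≈ 412.6851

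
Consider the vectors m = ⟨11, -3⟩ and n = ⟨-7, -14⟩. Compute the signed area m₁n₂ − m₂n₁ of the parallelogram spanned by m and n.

-175

11·(-14) - (-3)·(-7) = -154 - 21 = -175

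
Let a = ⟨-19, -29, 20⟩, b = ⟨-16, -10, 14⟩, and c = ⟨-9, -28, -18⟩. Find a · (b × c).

b × c:
i: (-10)·(-18) - 14·(-28) = 180 - (-392) = 572
j: 14·(-9) - (-16)·(-18) = -126 - 288 = -414
k: (-16)·(-28) - (-10)·(-9) = 448 - 90 = 358
b × c = (572, -414, 358)
a · (b × c) = (-19)·572 + (-29)·(-414) + 20·358 = -10868 + 12006 + 7160 = 8298

8298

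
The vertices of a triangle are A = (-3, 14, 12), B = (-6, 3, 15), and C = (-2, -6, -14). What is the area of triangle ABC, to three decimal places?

180.542

AB = (-3, -11, 3),  AC = (1, -20, -26)
i: (-11)·(-26) - 3·(-20) = 286 - (-60) = 346
j: 3·1 - (-3)·(-26) = 3 - 78 = -75
k: (-3)·(-20) - (-11)·1 = 60 - (-11) = 71
AB × AC = (346, -75, 71)
|AB × AC| = √130382 ≈ 361.0845
area = ½ · 361.0845 ≈ 180.542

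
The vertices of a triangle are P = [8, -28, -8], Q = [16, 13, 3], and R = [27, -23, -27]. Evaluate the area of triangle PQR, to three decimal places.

PQ = (8, 41, 11),  PR = (19, 5, -19)
i: 41·(-19) - 11·5 = -779 - 55 = -834
j: 11·19 - 8·(-19) = 209 - (-152) = 361
k: 8·5 - 41·19 = 40 - 779 = -739
PQ × PR = (-834, 361, -739)
|PQ × PR| = √1371998 ≈ 1171.3232
area = ½ · 1171.3232 ≈ 585.662

585.662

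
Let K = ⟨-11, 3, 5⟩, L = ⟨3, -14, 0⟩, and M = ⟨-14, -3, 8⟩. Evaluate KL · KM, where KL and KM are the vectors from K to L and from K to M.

45

KL = L − K = (14, -17, -5)
KM = M − K = (-3, -6, 3)
KL · KM = 14·(-3) + (-17)·(-6) + (-5)·3 = -42 + 102 - 15 = 45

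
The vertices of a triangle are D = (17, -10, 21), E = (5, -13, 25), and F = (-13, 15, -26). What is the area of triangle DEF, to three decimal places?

394.220

DE = (-12, -3, 4),  DF = (-30, 25, -47)
i: (-3)·(-47) - 4·25 = 141 - 100 = 41
j: 4·(-30) - (-12)·(-47) = -120 - 564 = -684
k: (-12)·25 - (-3)·(-30) = -300 - 90 = -390
DE × DF = (41, -684, -390)
|DE × DF| = √621637 ≈ 788.4396
area = ½ · 788.4396 ≈ 394.220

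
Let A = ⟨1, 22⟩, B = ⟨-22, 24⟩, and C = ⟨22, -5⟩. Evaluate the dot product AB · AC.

AB = B − A = (-23, 2)
AC = C − A = (21, -27)
AB · AC = (-23)·21 + 2·(-27) = -483 - 54 = -537

-537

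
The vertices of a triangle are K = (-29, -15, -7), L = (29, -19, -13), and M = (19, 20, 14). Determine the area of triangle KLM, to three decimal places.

KL = (58, -4, -6),  KM = (48, 35, 21)
i: (-4)·21 - (-6)·35 = -84 - (-210) = 126
j: (-6)·48 - 58·21 = -288 - 1218 = -1506
k: 58·35 - (-4)·48 = 2030 - (-192) = 2222
KL × KM = (126, -1506, 2222)
|KL × KM| = √7221196 ≈ 2687.2283
area = ½ · 2687.2283 ≈ 1343.614

1343.614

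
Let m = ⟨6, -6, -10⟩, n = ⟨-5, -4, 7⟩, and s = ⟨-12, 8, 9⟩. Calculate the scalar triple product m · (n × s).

562

n × s:
i: (-4)·9 - 7·8 = -36 - 56 = -92
j: 7·(-12) - (-5)·9 = -84 - (-45) = -39
k: (-5)·8 - (-4)·(-12) = -40 - 48 = -88
n × s = (-92, -39, -88)
m · (n × s) = 6·(-92) + (-6)·(-39) + (-10)·(-88) = -552 + 234 + 880 = 562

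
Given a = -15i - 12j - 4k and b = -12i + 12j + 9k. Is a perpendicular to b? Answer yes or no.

yes

a · b = (-15)·(-12) + (-12)·12 + (-4)·9 = 180 - 144 - 36 = 0
Zero, so the vectors are orthogonal.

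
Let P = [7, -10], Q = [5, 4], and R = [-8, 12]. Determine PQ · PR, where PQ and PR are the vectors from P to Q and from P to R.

PQ = Q − P = (-2, 14)
PR = R − P = (-15, 22)
PQ · PR = (-2)·(-15) + 14·22 = 30 + 308 = 338

338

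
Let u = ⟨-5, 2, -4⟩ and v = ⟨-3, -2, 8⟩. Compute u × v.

(8, 52, 16)

i: 2·8 - (-4)·(-2) = 16 - 8 = 8
j: (-4)·(-3) - (-5)·8 = 12 - (-40) = 52
k: (-5)·(-2) - 2·(-3) = 10 - (-6) = 16
u × v = (8, 52, 16)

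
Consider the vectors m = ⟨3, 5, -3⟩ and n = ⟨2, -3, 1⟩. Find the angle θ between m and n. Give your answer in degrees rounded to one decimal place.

119.3

m · n = 3·2 + 5·(-3) + (-3)·1 = 6 - 15 - 3 = -12
|m|² = 9 + 25 + 9 = 43,  |m| = √43 ≈ 6.557439
|n|² = 4 + 9 + 1 = 14,  |n| = √14 ≈ 3.741657
cos θ = -12 / (6.557439 · 3.741657) ≈ -0.48908
θ = arccos(-0.48908) ≈ 119.3°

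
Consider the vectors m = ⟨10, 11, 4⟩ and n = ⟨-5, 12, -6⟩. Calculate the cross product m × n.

i: 11·(-6) - 4·12 = -66 - 48 = -114
j: 4·(-5) - 10·(-6) = -20 - (-60) = 40
k: 10·12 - 11·(-5) = 120 - (-55) = 175
m × n = (-114, 40, 175)

(-114, 40, 175)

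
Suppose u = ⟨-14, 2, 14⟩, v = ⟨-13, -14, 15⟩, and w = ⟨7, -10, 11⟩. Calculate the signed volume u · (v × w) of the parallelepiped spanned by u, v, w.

3744

v × w:
i: (-14)·11 - 15·(-10) = -154 - (-150) = -4
j: 15·7 - (-13)·11 = 105 - (-143) = 248
k: (-13)·(-10) - (-14)·7 = 130 - (-98) = 228
v × w = (-4, 248, 228)
u · (v × w) = (-14)·(-4) + 2·248 + 14·228 = 56 + 496 + 3192 = 3744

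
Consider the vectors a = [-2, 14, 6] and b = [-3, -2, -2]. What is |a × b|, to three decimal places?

53.442

i: 14·(-2) - 6·(-2) = -28 - (-12) = -16
j: 6·(-3) - (-2)·(-2) = -18 - 4 = -22
k: (-2)·(-2) - 14·(-3) = 4 - (-42) = 46
a × b = (-16, -22, 46)
|a × b| = √((-16)² + (-22)² + 46²) = √2856 ≈ 53.4416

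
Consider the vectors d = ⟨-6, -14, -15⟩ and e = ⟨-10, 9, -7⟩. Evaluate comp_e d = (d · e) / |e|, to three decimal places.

2.572

d · e = (-6)·(-10) + (-14)·9 + (-15)·(-7) = 60 - 126 + 105 = 39
|e| = √(100 + 81 + 49) = √230 ≈ 15.1658
comp_e d = 39 / √230 ≈ 2.572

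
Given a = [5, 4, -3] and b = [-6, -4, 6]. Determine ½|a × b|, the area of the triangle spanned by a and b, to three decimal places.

8.718

i: 4·6 - (-3)·(-4) = 24 - 12 = 12
j: (-3)·(-6) - 5·6 = 18 - 30 = -12
k: 5·(-4) - 4·(-6) = -20 - (-24) = 4
a × b = (12, -12, 4)
|a × b| = √(12² + (-12)² + 4²) = √304 ≈ 17.4356
area = ½ · 17.4356 ≈ 8.718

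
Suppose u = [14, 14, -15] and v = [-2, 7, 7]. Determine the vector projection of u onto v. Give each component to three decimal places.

u · v = 14·(-2) + 14·7 + (-15)·7 = -28 + 98 - 105 = -35
|v|² = 4 + 49 + 49 = 102
proj_v u = (-35/102) · (-2, 7, 7) ≈ (0.686, -2.402, -2.402)

(0.686, -2.402, -2.402)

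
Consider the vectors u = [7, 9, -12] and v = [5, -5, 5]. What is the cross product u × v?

(-15, -95, -80)

i: 9·5 - (-12)·(-5) = 45 - 60 = -15
j: (-12)·5 - 7·5 = -60 - 35 = -95
k: 7·(-5) - 9·5 = -35 - 45 = -80
u × v = (-15, -95, -80)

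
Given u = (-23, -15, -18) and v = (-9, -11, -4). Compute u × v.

(-138, 70, 118)

i: (-15)·(-4) - (-18)·(-11) = 60 - 198 = -138
j: (-18)·(-9) - (-23)·(-4) = 162 - 92 = 70
k: (-23)·(-11) - (-15)·(-9) = 253 - 135 = 118
u × v = (-138, 70, 118)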